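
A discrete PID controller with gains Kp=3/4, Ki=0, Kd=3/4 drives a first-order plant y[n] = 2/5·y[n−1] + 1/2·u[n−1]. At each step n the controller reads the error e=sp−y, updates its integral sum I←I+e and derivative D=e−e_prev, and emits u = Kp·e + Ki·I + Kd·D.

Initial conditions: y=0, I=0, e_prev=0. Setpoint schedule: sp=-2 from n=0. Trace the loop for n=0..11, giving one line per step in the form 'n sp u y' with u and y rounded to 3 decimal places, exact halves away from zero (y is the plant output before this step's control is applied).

0 -2 -3.000 0.000
1 -2 0.750 -1.500
2 -2 -2.288 -0.225
3 -2 0.182 -1.234
4 -2 -1.821 -0.403
5 -2 -0.194 -1.072
6 -2 -1.515 -0.526
7 -2 -0.443 -0.968
8 -2 -1.313 -0.608
9 -2 -0.606 -0.900
10 -2 -1.180 -0.663
11 -2 -0.714 -0.855

(exact arithmetic carried between steps; '≈' marks a value shown rounded to 6 d.p. or computed from one; I and e_prev carry over from the previous line; the table rounds u and y to 3 d.p., halves away from zero)
n=0: y=0, sp=-2, e=sp−y=-2; I=-2, D=e−e_prev=-2; u=3/4·(-2)+0·(-2)+3/4·(-2)=-3; next y=2/5·0+1/2·(-3)=-1.5
n=1: y=-1.5, sp=-2, e=sp−y=-0.5; I=-2.5, D=e−e_prev=1.5; u=3/4·(-0.5)+0·(-2.5)+3/4·1.5=0.75; next y=2/5·(-1.5)+1/2·0.75=-0.225
n=2: y=-0.225, sp=-2, e=sp−y=-1.775; I=-4.275, D=e−e_prev=-1.275; u=3/4·(-1.775)+0·(-4.275)+3/4·(-1.275)=-2.2875; next y=2/5·(-0.225)+1/2·(-2.2875)=-1.23375
n=3: y=-1.23375, sp=-2, e=sp−y=-0.76625; I=-5.04125, D=e−e_prev=1.00875; u=3/4·(-0.76625)+0·(-5.04125)+3/4·1.00875=0.181875; next y=2/5·(-1.23375)+1/2·0.181875≈-0.402563
n=4: y≈-0.402563, sp=-2, e=sp−y≈-1.597438; I≈-6.638688, D=e−e_prev≈-0.831188; u=3/4·(-1.597438)+0·(-6.638688)+3/4·(-0.831188)≈-1.821469; next y=2/5·(-0.402563)+1/2·(-1.821469)≈-1.071759
n=5: y≈-1.071759, sp=-2, e=sp−y≈-0.928241; I≈-7.566928, D=e−e_prev≈0.669197; u=3/4·(-0.928241)+0·(-7.566928)+3/4·0.669197≈-0.194283; next y=2/5·(-1.071759)+1/2·(-0.194283)≈-0.525845
n=6: y≈-0.525845, sp=-2, e=sp−y≈-1.474155; I≈-9.041083, D=e−e_prev≈-0.545914; u=3/4·(-1.474155)+0·(-9.041083)+3/4·(-0.545914)≈-1.515052; next y=2/5·(-0.525845)+1/2·(-1.515052)≈-0.967864
n=7: y≈-0.967864, sp=-2, e=sp−y≈-1.032136; I≈-10.073219, D=e−e_prev≈0.442019; u=3/4·(-1.032136)+0·(-10.073219)+3/4·0.442019≈-0.442588; next y=2/5·(-0.967864)+1/2·(-0.442588)≈-0.608440
n=8: y≈-0.608440, sp=-2, e=sp−y≈-1.391560; I≈-11.464779, D=e−e_prev≈-0.359424; u=3/4·(-1.391560)+0·(-11.464779)+3/4·(-0.359424)≈-1.313239; next y=2/5·(-0.608440)+1/2·(-1.313239)≈-0.899995
n=9: y≈-0.899995, sp=-2, e=sp−y≈-1.100005; I≈-12.564784, D=e−e_prev≈0.291556; u=3/4·(-1.100005)+0·(-12.564784)+3/4·0.291556≈-0.606337; next y=2/5·(-0.899995)+1/2·(-0.606337)≈-0.663167
n=10: y≈-0.663167, sp=-2, e=sp−y≈-1.336833; I≈-13.901618, D=e−e_prev≈-0.236829; u=3/4·(-1.336833)+0·(-13.901618)+3/4·(-0.236829)≈-1.180247; next y=2/5·(-0.663167)+1/2·(-1.180247)≈-0.855390
n=11: y≈-0.855390, sp=-2, e=sp−y≈-1.144610; I≈-15.046228, D=e−e_prev≈0.192223; u=3/4·(-1.144610)+0·(-15.046228)+3/4·0.192223≈-0.714290; next y=2/5·(-0.855390)+1/2·(-0.714290)≈-0.699301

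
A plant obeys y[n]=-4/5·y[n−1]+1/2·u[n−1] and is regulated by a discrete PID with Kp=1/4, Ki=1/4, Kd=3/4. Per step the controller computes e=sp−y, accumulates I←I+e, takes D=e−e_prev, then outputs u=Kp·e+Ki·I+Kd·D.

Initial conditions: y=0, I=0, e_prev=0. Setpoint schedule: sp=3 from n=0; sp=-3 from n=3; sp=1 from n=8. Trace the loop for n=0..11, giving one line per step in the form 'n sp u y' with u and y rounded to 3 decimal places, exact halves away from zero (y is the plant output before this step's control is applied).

(exact arithmetic carried between steps; '≈' marks a value shown rounded to 6 d.p. or computed from one; I and e_prev carry over from the previous line; the table rounds u and y to 3 d.p., halves away from zero)
n=0: y=0, sp=3, e=sp−y=3; I=3, D=e−e_prev=3; u=1/4·3+1/4·3+3/4·3=3.75; next y=-4/5·0+1/2·3.75=1.875
n=1: y=1.875, sp=3, e=sp−y=1.125; I=4.125, D=e−e_prev=-1.875; u=1/4·1.125+1/4·4.125+3/4·(-1.875)=-0.09375; next y=-4/5·1.875+1/2·(-0.09375)=-1.546875
n=2: y=-1.546875, sp=3, e=sp−y=4.546875; I=8.671875, D=e−e_prev=3.421875; u=1/4·4.546875+1/4·8.671875+3/4·3.421875≈5.871094; next y=-4/5·(-1.546875)+1/2·5.871094≈4.173047
n=3: y≈4.173047, sp=-3, e=sp−y≈-7.173047; I≈1.498828, D=e−e_prev≈-11.719922; u=1/4·(-7.173047)+1/4·1.498828+3/4·(-11.719922)≈-10.208496; next y=-4/5·4.173047+1/2·(-10.208496)≈-8.442686
n=4: y≈-8.442686, sp=-3, e=sp−y≈5.442686; I≈6.941514, D=e−e_prev≈12.615732; u=1/4·5.442686+1/4·6.941514+3/4·12.615732≈12.557849; next y=-4/5·(-8.442686)+1/2·12.557849≈13.033073
n=5: y≈13.033073, sp=-3, e=sp−y≈-16.033073; I≈-9.091559, D=e−e_prev≈-21.475759; u=1/4·(-16.033073)+1/4·(-9.091559)+3/4·(-21.475759)≈-22.387977; next y=-4/5·13.033073+1/2·(-22.387977)≈-21.620447
n=6: y≈-21.620447, sp=-3, e=sp−y≈18.620447; I≈9.528888, D=e−e_prev≈34.653520; u=1/4·18.620447+1/4·9.528888+3/4·34.653520≈33.027474; next y=-4/5·(-21.620447)+1/2·33.027474≈33.810094
n=7: y≈33.810094, sp=-3, e=sp−y≈-36.810094; I≈-27.281207, D=e−e_prev≈-55.430541; u=1/4·(-36.810094)+1/4·(-27.281207)+3/4·(-55.430541)≈-57.595731; next y=-4/5·33.810094+1/2·(-57.595731)≈-55.845941
n=8: y≈-55.845941, sp=1, e=sp−y≈56.845941; I≈29.564734, D=e−e_prev≈93.656035; u=1/4·56.845941+1/4·29.564734+3/4·93.656035≈91.844695; next y=-4/5·(-55.845941)+1/2·91.844695≈90.599100
n=9: y≈90.599100, sp=1, e=sp−y≈-89.599100; I≈-60.034366, D=e−e_prev≈-146.445041; u=1/4·(-89.599100)+1/4·(-60.034366)+3/4·(-146.445041)≈-147.242148; next y=-4/5·90.599100+1/2·(-147.242148)≈-146.100354
n=10: y≈-146.100354, sp=1, e=sp−y≈147.100354; I≈87.065988, D=e−e_prev≈236.699455; u=1/4·147.100354+1/4·87.065988+3/4·236.699455≈236.066177; next y=-4/5·(-146.100354)+1/2·236.066177≈234.913372
n=11: y≈234.913372, sp=1, e=sp−y≈-233.913372; I≈-146.847384, D=e−e_prev≈-381.013726; u=1/4·(-233.913372)+1/4·(-146.847384)+3/4·(-381.013726)≈-380.950483; next y=-4/5·234.913372+1/2·(-380.950483)≈-378.405939

0 3 3.750 0.000
1 3 -0.094 1.875
2 3 5.871 -1.547
3 -3 -10.208 4.173
4 -3 12.558 -8.443
5 -3 -22.388 13.033
6 -3 33.027 -21.620
7 -3 -57.596 33.810
8 1 91.845 -55.846
9 1 -147.242 90.599
10 1 236.066 -146.100
11 1 -380.950 234.913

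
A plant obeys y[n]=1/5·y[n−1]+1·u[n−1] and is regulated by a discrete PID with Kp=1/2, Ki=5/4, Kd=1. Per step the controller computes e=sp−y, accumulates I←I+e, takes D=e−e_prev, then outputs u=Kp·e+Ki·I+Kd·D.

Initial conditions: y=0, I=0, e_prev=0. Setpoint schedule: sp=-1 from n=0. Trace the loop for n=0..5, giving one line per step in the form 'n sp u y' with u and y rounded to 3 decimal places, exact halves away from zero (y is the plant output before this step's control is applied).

0 -1 -2.750 0.000
1 -1 4.563 -2.750
2 -1 -14.597 4.013
3 -1 34.869 -13.794
4 -1 -93.182 32.110
5 -1 238.228 -86.760

(exact arithmetic carried between steps; '≈' marks a value shown rounded to 6 d.p. or computed from one; I and e_prev carry over from the previous line; the table rounds u and y to 3 d.p., halves away from zero)
n=0: y=0, sp=-1, e=sp−y=-1; I=-1, D=e−e_prev=-1; u=1/2·(-1)+5/4·(-1)+1·(-1)=-2.75; next y=1/5·0+1·(-2.75)=-2.75
n=1: y=-2.75, sp=-1, e=sp−y=1.75; I=0.75, D=e−e_prev=2.75; u=1/2·1.75+5/4·0.75+1·2.75=4.5625; next y=1/5·(-2.75)+1·4.5625=4.0125
n=2: y=4.0125, sp=-1, e=sp−y=-5.0125; I=-4.2625, D=e−e_prev=-6.7625; u=1/2·(-5.0125)+5/4·(-4.2625)+1·(-6.7625)=-14.596875; next y=1/5·4.0125+1·(-14.596875)=-13.794375
n=3: y=-13.794375, sp=-1, e=sp−y=12.794375; I=8.531875, D=e−e_prev=17.806875; u=1/2·12.794375+5/4·8.531875+1·17.806875≈34.868906; next y=1/5·(-13.794375)+1·34.868906≈32.110031
n=4: y≈32.110031, sp=-1, e=sp−y≈-33.110031; I≈-24.578156, D=e−e_prev≈-45.904406; u=1/2·(-33.110031)+5/4·(-24.578156)+1·(-45.904406)≈-93.182117; next y=1/5·32.110031+1·(-93.182117)≈-86.760111
n=5: y≈-86.760111, sp=-1, e=sp−y≈85.760111; I≈61.181955, D=e−e_prev≈118.870142; u=1/2·85.760111+5/4·61.181955+1·118.870142≈238.227641; next y=1/5·(-86.760111)+1·238.227641≈220.875619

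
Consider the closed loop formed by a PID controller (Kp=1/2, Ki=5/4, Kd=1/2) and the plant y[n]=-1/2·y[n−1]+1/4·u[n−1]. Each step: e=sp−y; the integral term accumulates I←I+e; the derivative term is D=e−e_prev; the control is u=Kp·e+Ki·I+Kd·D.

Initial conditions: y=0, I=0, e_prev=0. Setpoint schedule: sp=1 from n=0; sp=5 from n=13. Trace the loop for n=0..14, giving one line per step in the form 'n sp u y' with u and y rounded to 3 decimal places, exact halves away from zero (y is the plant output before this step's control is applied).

0 1 2.250 0.000
1 1 1.734 0.563
2 1 3.485 0.152
3 1 2.893 0.795
4 1 4.527 0.326
5 1 3.688 0.969
6 1 5.244 0.438
7 1 4.209 1.092
8 1 5.739 0.506
9 1 4.543 1.182
10 1 6.087 0.545
11 1 4.752 1.249
12 1 6.336 0.563
13 5 13.877 1.302
14 5 13.458 2.818

(exact arithmetic carried between steps; '≈' marks a value shown rounded to 6 d.p. or computed from one; I and e_prev carry over from the previous line; the table rounds u and y to 3 d.p., halves away from zero)
n=0: y=0, sp=1, e=sp−y=1; I=1, D=e−e_prev=1; u=1/2·1+5/4·1+1/2·1=2.25; next y=-1/2·0+1/4·2.25=0.5625
n=1: y=0.5625, sp=1, e=sp−y=0.4375; I=1.4375, D=e−e_prev=-0.5625; u=1/2·0.4375+5/4·1.4375+1/2·(-0.5625)=1.734375; next y=-1/2·0.5625+1/4·1.734375≈0.152344
n=2: y≈0.152344, sp=1, e=sp−y≈0.847656; I≈2.285156, D=e−e_prev≈0.410156; u=1/2·0.847656+5/4·2.285156+1/2·0.410156≈3.485352; next y=-1/2·0.152344+1/4·3.485352≈0.795166
n=3: y≈0.795166, sp=1, e=sp−y≈0.204834; I≈2.489990, D=e−e_prev≈-0.642822; u=1/2·0.204834+5/4·2.489990+1/2·(-0.642822)≈2.893494; next y=-1/2·0.795166+1/4·2.893494≈0.325790
n=4: y≈0.325790, sp=1, e=sp−y≈0.674210; I≈3.164200, D=e−e_prev≈0.469376; u=1/2·0.674210+5/4·3.164200+1/2·0.469376≈4.527042; next y=-1/2·0.325790+1/4·4.527042≈0.968865
n=5: y≈0.968865, sp=1, e=sp−y≈0.031135; I≈3.195334, D=e−e_prev≈-0.643075; u=1/2·0.031135+5/4·3.195334+1/2·(-0.643075)≈3.688198; next y=-1/2·0.968865+1/4·3.688198≈0.437617
n=6: y≈0.437617, sp=1, e=sp−y≈0.562383; I≈3.757718, D=e−e_prev≈0.531249; u=1/2·0.562383+5/4·3.757718+1/2·0.531249≈5.243963; next y=-1/2·0.437617+1/4·5.243963≈1.092182
n=7: y≈1.092182, sp=1, e=sp−y≈-0.092182; I≈3.665535, D=e−e_prev≈-0.654566; u=1/2·(-0.092182)+5/4·3.665535+1/2·(-0.654566)≈4.208545; next y=-1/2·1.092182+1/4·4.208545≈0.506045
n=8: y≈0.506045, sp=1, e=sp−y≈0.493955; I≈4.159490, D=e−e_prev≈0.586137; u=1/2·0.493955+5/4·4.159490+1/2·0.586137≈5.739409; next y=-1/2·0.506045+1/4·5.739409≈1.181830
n=9: y≈1.181830, sp=1, e=sp−y≈-0.181830; I≈3.977661, D=e−e_prev≈-0.675785; u=1/2·(-0.181830)+5/4·3.977661+1/2·(-0.675785)≈4.543269; next y=-1/2·1.181830+1/4·4.543269≈0.544902
n=10: y≈0.544902, sp=1, e=sp−y≈0.455098; I≈4.432758, D=e−e_prev≈0.636927; u=1/2·0.455098+5/4·4.432758+1/2·0.636927≈6.086960; next y=-1/2·0.544902+1/4·6.086960≈1.249289
n=11: y≈1.249289, sp=1, e=sp−y≈-0.249289; I≈4.183469, D=e−e_prev≈-0.704387; u=1/2·(-0.249289)+5/4·4.183469+1/2·(-0.704387)≈4.752499; next y=-1/2·1.249289+1/4·4.752499≈0.563480
n=12: y≈0.563480, sp=1, e=sp−y≈0.436520; I≈4.619989, D=e−e_prev≈0.685809; u=1/2·0.436520+5/4·4.619989+1/2·0.685809≈6.336151; next y=-1/2·0.563480+1/4·6.336151≈1.302298
n=13: y≈1.302298, sp=5, e=sp−y≈3.697702; I≈8.317692, D=e−e_prev≈3.261183; u=1/2·3.697702+5/4·8.317692+1/2·3.261183≈13.876557; next y=-1/2·1.302298+1/4·13.876557≈2.817991
n=14: y≈2.817991, sp=5, e=sp−y≈2.182009; I≈10.499701, D=e−e_prev≈-1.515693; u=1/2·2.182009+5/4·10.499701+1/2·(-1.515693)≈13.457785; next y=-1/2·2.817991+1/4·13.457785≈1.955451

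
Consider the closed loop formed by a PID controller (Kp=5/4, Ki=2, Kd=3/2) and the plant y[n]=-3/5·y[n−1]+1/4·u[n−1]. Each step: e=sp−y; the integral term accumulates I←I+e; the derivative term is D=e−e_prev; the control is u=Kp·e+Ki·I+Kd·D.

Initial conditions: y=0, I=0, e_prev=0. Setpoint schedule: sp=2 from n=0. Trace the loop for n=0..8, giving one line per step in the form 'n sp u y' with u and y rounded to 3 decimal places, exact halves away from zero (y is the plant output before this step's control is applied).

0 2 9.500 0.000
1 2 -0.781 2.375
2 2 21.009 -1.620
3 2 -15.006 6.224
4 2 53.438 -7.486
5 2 -68.508 17.851
6 2 154.817 -27.838
7 2 -249.452 55.407
8 2 485.917 -95.607

(exact arithmetic carried between steps; '≈' marks a value shown rounded to 6 d.p. or computed from one; I and e_prev carry over from the previous line; the table rounds u and y to 3 d.p., halves away from zero)
n=0: y=0, sp=2, e=sp−y=2; I=2, D=e−e_prev=2; u=5/4·2+2·2+3/2·2=9.5; next y=-3/5·0+1/4·9.5=2.375
n=1: y=2.375, sp=2, e=sp−y=-0.375; I=1.625, D=e−e_prev=-2.375; u=5/4·(-0.375)+2·1.625+3/2·(-2.375)=-0.78125; next y=-3/5·2.375+1/4·(-0.78125)≈-1.620313
n=2: y≈-1.620313, sp=2, e=sp−y≈3.620313; I≈5.245313, D=e−e_prev≈3.995313; u=5/4·3.620313+2·5.245313+3/2·3.995313≈21.008984; next y=-3/5·(-1.620313)+1/4·21.008984≈6.224434
n=3: y≈6.224434, sp=2, e=sp−y≈-4.224434; I≈1.020879, D=e−e_prev≈-7.844746; u=5/4·(-4.224434)+2·1.020879+3/2·(-7.844746)≈-15.005903; next y=-3/5·6.224434+1/4·(-15.005903)≈-7.486136
n=4: y≈-7.486136, sp=2, e=sp−y≈9.486136; I≈10.507015, D=e−e_prev≈13.710570; u=5/4·9.486136+2·10.507015+3/2·13.710570≈53.437554; next y=-3/5·(-7.486136)+1/4·53.437554≈17.851070
n=5: y≈17.851070, sp=2, e=sp−y≈-15.851070; I≈-5.344055, D=e−e_prev≈-25.337206; u=5/4·(-15.851070)+2·(-5.344055)+3/2·(-25.337206)≈-68.507757; next y=-3/5·17.851070+1/4·(-68.507757)≈-27.837581
n=6: y≈-27.837581, sp=2, e=sp−y≈29.837581; I≈24.493526, D=e−e_prev≈45.688652; u=5/4·29.837581+2·24.493526+3/2·45.688652≈154.817006; next y=-3/5·(-27.837581)+1/4·154.817006≈55.406800
n=7: y≈55.406800, sp=2, e=sp−y≈-53.406800; I≈-28.913274, D=e−e_prev≈-83.244382; u=5/4·(-53.406800)+2·(-28.913274)+3/2·(-83.244382)≈-249.451622; next y=-3/5·55.406800+1/4·(-249.451622)≈-95.606986
n=8: y≈-95.606986, sp=2, e=sp−y≈97.606986; I≈68.693711, D=e−e_prev≈151.013786; u=5/4·97.606986+2·68.693711+3/2·151.013786≈485.916834; next y=-3/5·(-95.606986)+1/4·485.916834≈178.843400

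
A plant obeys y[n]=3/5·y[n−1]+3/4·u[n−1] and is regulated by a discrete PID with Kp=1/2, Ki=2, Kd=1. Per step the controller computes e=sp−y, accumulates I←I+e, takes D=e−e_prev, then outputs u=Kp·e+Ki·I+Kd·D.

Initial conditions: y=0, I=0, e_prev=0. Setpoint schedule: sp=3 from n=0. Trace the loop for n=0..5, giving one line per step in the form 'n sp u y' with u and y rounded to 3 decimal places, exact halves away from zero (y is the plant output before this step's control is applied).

0 3 10.500 0.000
1 3 -14.063 7.875
2 3 32.002 -5.822
3 3 -56.206 20.508
4 3 111.360 -29.850
5 3 -207.409 65.610

(exact arithmetic carried between steps; '≈' marks a value shown rounded to 6 d.p. or computed from one; I and e_prev carry over from the previous line; the table rounds u and y to 3 d.p., halves away from zero)
n=0: y=0, sp=3, e=sp−y=3; I=3, D=e−e_prev=3; u=1/2·3+2·3+1·3=10.5; next y=3/5·0+3/4·10.5=7.875
n=1: y=7.875, sp=3, e=sp−y=-4.875; I=-1.875, D=e−e_prev=-7.875; u=1/2·(-4.875)+2·(-1.875)+1·(-7.875)=-14.0625; next y=3/5·7.875+3/4·(-14.0625)=-5.821875
n=2: y=-5.821875, sp=3, e=sp−y=8.821875; I=6.946875, D=e−e_prev=13.696875; u=1/2·8.821875+2·6.946875+1·13.696875≈32.001563; next y=3/5·(-5.821875)+3/4·32.001563≈20.508047
n=3: y≈20.508047, sp=3, e=sp−y≈-17.508047; I≈-10.561172, D=e−e_prev≈-26.329922; u=1/2·(-17.508047)+2·(-10.561172)+1·(-26.329922)≈-56.206289; next y=3/5·20.508047+3/4·(-56.206289)≈-29.849889
n=4: y≈-29.849889, sp=3, e=sp−y≈32.849889; I≈22.288717, D=e−e_prev≈50.357936; u=1/2·32.849889+2·22.288717+1·50.357936≈111.360313; next y=3/5·(-29.849889)+3/4·111.360313≈65.610302
n=5: y≈65.610302, sp=3, e=sp−y≈-62.610302; I≈-40.321585, D=e−e_prev≈-95.460191; u=1/2·(-62.610302)+2·(-40.321585)+1·(-95.460191)≈-207.408512; next y=3/5·65.610302+3/4·(-207.408512)≈-116.190203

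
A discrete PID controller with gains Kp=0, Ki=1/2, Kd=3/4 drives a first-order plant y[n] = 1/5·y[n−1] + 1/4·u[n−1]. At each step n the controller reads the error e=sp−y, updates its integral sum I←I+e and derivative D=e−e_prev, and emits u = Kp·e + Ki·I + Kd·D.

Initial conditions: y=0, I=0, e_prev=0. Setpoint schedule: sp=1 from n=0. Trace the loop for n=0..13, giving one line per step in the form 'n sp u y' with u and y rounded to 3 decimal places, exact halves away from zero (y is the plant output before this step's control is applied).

0 1 1.250 0.000
1 1 0.609 0.313
2 1 1.310 0.215
3 1 1.435 0.370
4 1 1.788 0.433
5 1 1.992 0.534
6 1 2.212 0.605
7 1 2.377 0.674
8 1 2.523 0.729
9 1 2.640 0.777
10 1 2.739 0.815
11 1 2.820 0.848
12 1 2.887 0.875
13 1 2.942 0.897

(exact arithmetic carried between steps; '≈' marks a value shown rounded to 6 d.p. or computed from one; I and e_prev carry over from the previous line; the table rounds u and y to 3 d.p., halves away from zero)
n=0: y=0, sp=1, e=sp−y=1; I=1, D=e−e_prev=1; u=0·1+1/2·1+3/4·1=1.25; next y=1/5·0+1/4·1.25=0.3125
n=1: y=0.3125, sp=1, e=sp−y=0.6875; I=1.6875, D=e−e_prev=-0.3125; u=0·0.6875+1/2·1.6875+3/4·(-0.3125)=0.609375; next y=1/5·0.3125+1/4·0.609375≈0.214844
n=2: y≈0.214844, sp=1, e=sp−y≈0.785156; I≈2.472656, D=e−e_prev≈0.097656; u=0·0.785156+1/2·2.472656+3/4·0.097656≈1.309570; next y=1/5·0.214844+1/4·1.309570≈0.370361
n=3: y≈0.370361, sp=1, e=sp−y≈0.629639; I≈3.102295, D=e−e_prev≈-0.155518; u=0·0.629639+1/2·3.102295+3/4·(-0.155518)≈1.434509; next y=1/5·0.370361+1/4·1.434509≈0.432700
n=4: y≈0.432700, sp=1, e=sp−y≈0.567300; I≈3.669595, D=e−e_prev≈-0.062338; u=0·0.567300+1/2·3.669595+3/4·(-0.062338)≈1.788044; next y=1/5·0.432700+1/4·1.788044≈0.533551
n=5: y≈0.533551, sp=1, e=sp−y≈0.466449; I≈4.136044, D=e−e_prev≈-0.100851; u=0·0.466449+1/2·4.136044+3/4·(-0.100851)≈1.992384; next y=1/5·0.533551+1/4·1.992384≈0.604806
n=6: y≈0.604806, sp=1, e=sp−y≈0.395194; I≈4.531238, D=e−e_prev≈-0.071255; u=0·0.395194+1/2·4.531238+3/4·(-0.071255)≈2.212178; next y=1/5·0.604806+1/4·2.212178≈0.674006
n=7: y≈0.674006, sp=1, e=sp−y≈0.325994; I≈4.857233, D=e−e_prev≈-0.069200; u=0·0.325994+1/2·4.857233+3/4·(-0.069200)≈2.376717; next y=1/5·0.674006+1/4·2.376717≈0.728980
n=8: y≈0.728980, sp=1, e=sp−y≈0.271020; I≈5.128252, D=e−e_prev≈-0.054975; u=0·0.271020+1/2·5.128252+3/4·(-0.054975)≈2.522895; next y=1/5·0.728980+1/4·2.522895≈0.776520
n=9: y≈0.776520, sp=1, e=sp−y≈0.223480; I≈5.351732, D=e−e_prev≈-0.047540; u=0·0.223480+1/2·5.351732+3/4·(-0.047540)≈2.640212; next y=1/5·0.776520+1/4·2.640212≈0.815357
n=10: y≈0.815357, sp=1, e=sp−y≈0.184643; I≈5.536376, D=e−e_prev≈-0.038837; u=0·0.184643+1/2·5.536376+3/4·(-0.038837)≈2.739060; next y=1/5·0.815357+1/4·2.739060≈0.847836
n=11: y≈0.847836, sp=1, e=sp−y≈0.152164; I≈5.688539, D=e−e_prev≈-0.032480; u=0·0.152164+1/2·5.688539+3/4·(-0.032480)≈2.819910; next y=1/5·0.847836+1/4·2.819910≈0.874545
n=12: y≈0.874545, sp=1, e=sp−y≈0.125455; I≈5.813994, D=e−e_prev≈-0.026708; u=0·0.125455+1/2·5.813994+3/4·(-0.026708)≈2.886966; next y=1/5·0.874545+1/4·2.886966≈0.896650
n=13: y≈0.896650, sp=1, e=sp−y≈0.103350; I≈5.917344, D=e−e_prev≈-0.022106; u=0·0.103350+1/2·5.917344+3/4·(-0.022106)≈2.942093; next y=1/5·0.896650+1/4·2.942093≈0.914853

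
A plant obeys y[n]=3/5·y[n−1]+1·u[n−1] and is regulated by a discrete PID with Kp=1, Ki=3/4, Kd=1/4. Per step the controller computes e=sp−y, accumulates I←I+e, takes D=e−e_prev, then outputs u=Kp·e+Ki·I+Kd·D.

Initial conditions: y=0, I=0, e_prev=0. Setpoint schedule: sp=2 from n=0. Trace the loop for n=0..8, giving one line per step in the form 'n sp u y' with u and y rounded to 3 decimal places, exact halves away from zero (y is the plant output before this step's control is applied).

(exact arithmetic carried between steps; '≈' marks a value shown rounded to 6 d.p. or computed from one; I and e_prev carry over from the previous line; the table rounds u and y to 3 d.p., halves away from zero)
n=0: y=0, sp=2, e=sp−y=2; I=2, D=e−e_prev=2; u=1·2+3/4·2+1/4·2=4; next y=3/5·0+1·4=4
n=1: y=4, sp=2, e=sp−y=-2; I=0, D=e−e_prev=-4; u=1·(-2)+3/4·0+1/4·(-4)=-3; next y=3/5·4+1·(-3)=-0.6
n=2: y=-0.6, sp=2, e=sp−y=2.6; I=2.6, D=e−e_prev=4.6; u=1·2.6+3/4·2.6+1/4·4.6=5.7; next y=3/5·(-0.6)+1·5.7=5.34
n=3: y=5.34, sp=2, e=sp−y=-3.34; I=-0.74, D=e−e_prev=-5.94; u=1·(-3.34)+3/4·(-0.74)+1/4·(-5.94)=-5.38; next y=3/5·5.34+1·(-5.38)=-2.176
n=4: y=-2.176, sp=2, e=sp−y=4.176; I=3.436, D=e−e_prev=7.516; u=1·4.176+3/4·3.436+1/4·7.516=8.632; next y=3/5·(-2.176)+1·8.632=7.3264
n=5: y=7.3264, sp=2, e=sp−y=-5.3264; I=-1.8904, D=e−e_prev=-9.5024; u=1·(-5.3264)+3/4·(-1.8904)+1/4·(-9.5024)=-9.1198; next y=3/5·7.3264+1·(-9.1198)=-4.72396
n=6: y=-4.72396, sp=2, e=sp−y=6.72396; I=4.83356, D=e−e_prev=12.05036; u=1·6.72396+3/4·4.83356+1/4·12.05036=13.36172; next y=3/5·(-4.72396)+1·13.36172=10.527344
n=7: y=10.527344, sp=2, e=sp−y=-8.527344; I=-3.693784, D=e−e_prev=-15.251304; u=1·(-8.527344)+3/4·(-3.693784)+1/4·(-15.251304)=-15.110508; next y=3/5·10.527344+1·(-15.110508)≈-8.794102
n=8: y≈-8.794102, sp=2, e=sp−y≈10.794102; I≈7.100318, D=e−e_prev≈19.321446; u=1·10.794102+3/4·7.100318+1/4·19.321446≈20.949701; next y=3/5·(-8.794102)+1·20.949701≈15.673240

0 2 4.000 0.000
1 2 -3.000 4.000
2 2 5.700 -0.600
3 2 -5.380 5.340
4 2 8.632 -2.176
5 2 -9.120 7.326
6 2 13.362 -4.724
7 2 -15.111 10.527
8 2 20.950 -8.794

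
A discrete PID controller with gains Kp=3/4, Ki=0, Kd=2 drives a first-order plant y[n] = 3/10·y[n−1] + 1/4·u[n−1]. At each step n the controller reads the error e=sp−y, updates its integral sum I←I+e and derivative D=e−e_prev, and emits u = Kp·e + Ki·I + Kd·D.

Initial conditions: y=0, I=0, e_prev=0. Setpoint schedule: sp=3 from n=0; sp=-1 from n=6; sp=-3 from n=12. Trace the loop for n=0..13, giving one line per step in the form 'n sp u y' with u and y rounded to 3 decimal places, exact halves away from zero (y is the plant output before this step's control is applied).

(exact arithmetic carried between steps; '≈' marks a value shown rounded to 6 d.p. or computed from one; I and e_prev carry over from the previous line; the table rounds u and y to 3 d.p., halves away from zero)
n=0: y=0, sp=3, e=sp−y=3; I=3, D=e−e_prev=3; u=3/4·3+0·3+2·3=8.25; next y=3/10·0+1/4·8.25=2.0625
n=1: y=2.0625, sp=3, e=sp−y=0.9375; I=3.9375, D=e−e_prev=-2.0625; u=3/4·0.9375+0·3.9375+2·(-2.0625)=-3.421875; next y=3/10·2.0625+1/4·(-3.421875)≈-0.236719
n=2: y≈-0.236719, sp=3, e=sp−y≈3.236719; I≈7.174219, D=e−e_prev≈2.299219; u=3/4·3.236719+0·7.174219+2·2.299219≈7.025977; next y=3/10·(-0.236719)+1/4·7.025977≈1.685479
n=3: y≈1.685479, sp=3, e=sp−y≈1.314521; I≈8.488740, D=e−e_prev≈-1.922197; u=3/4·1.314521+0·8.488740+2·(-1.922197)≈-2.858503; next y=3/10·1.685479+1/4·(-2.858503)≈-0.208982
n=4: y≈-0.208982, sp=3, e=sp−y≈3.208982; I≈11.697723, D=e−e_prev≈1.894461; u=3/4·3.208982+0·11.697723+2·1.894461≈6.195658; next y=3/10·(-0.208982)+1/4·6.195658≈1.486220
n=5: y≈1.486220, sp=3, e=sp−y≈1.513780; I≈13.211503, D=e−e_prev≈-1.695202; u=3/4·1.513780+0·13.211503+2·(-1.695202)≈-2.255069; next y=3/10·1.486220+1/4·(-2.255069)≈-0.117901
n=6: y≈-0.117901, sp=-1, e=sp−y≈-0.882099; I≈12.329404, D=e−e_prev≈-2.395879; u=3/4·(-0.882099)+0·12.329404+2·(-2.395879)≈-5.453331; next y=3/10·(-0.117901)+1/4·(-5.453331)≈-1.398703
n=7: y≈-1.398703, sp=-1, e=sp−y≈0.398703; I≈12.728107, D=e−e_prev≈1.280802; u=3/4·0.398703+0·12.728107+2·1.280802≈2.860631; next y=3/10·(-1.398703)+1/4·2.860631≈0.295547
n=8: y≈0.295547, sp=-1, e=sp−y≈-1.295547; I≈11.432560, D=e−e_prev≈-1.694250; u=3/4·(-1.295547)+0·11.432560+2·(-1.694250)≈-4.360160; next y=3/10·0.295547+1/4·(-4.360160)≈-1.001376
n=9: y≈-1.001376, sp=-1, e=sp−y≈0.001376; I≈11.433936, D=e−e_prev≈1.296923; u=3/4·0.001376+0·11.433936+2·1.296923≈2.594878; next y=3/10·(-1.001376)+1/4·2.594878≈0.348307
n=10: y≈0.348307, sp=-1, e=sp−y≈-1.348307; I≈10.085630, D=e−e_prev≈-1.349683; u=3/4·(-1.348307)+0·10.085630+2·(-1.349683)≈-3.710595; next y=3/10·0.348307+1/4·(-3.710595)≈-0.823157
n=11: y≈-0.823157, sp=-1, e=sp−y≈-0.176843; I≈9.908787, D=e−e_prev≈1.171463; u=3/4·(-0.176843)+0·9.908787+2·1.171463≈2.210295; next y=3/10·(-0.823157)+1/4·2.210295≈0.305627
n=12: y≈0.305627, sp=-3, e=sp−y≈-3.305627; I≈6.603160, D=e−e_prev≈-3.128783; u=3/4·(-3.305627)+0·6.603160+2·(-3.128783)≈-8.736787; next y=3/10·0.305627+1/4·(-8.736787)≈-2.092509
n=13: y≈-2.092509, sp=-3, e=sp−y≈-0.907491; I≈5.695669, D=e−e_prev≈2.398135; u=3/4·(-0.907491)+0·5.695669+2·2.398135≈4.115652; next y=3/10·(-2.092509)+1/4·4.115652≈0.401160

0 3 8.250 0.000
1 3 -3.422 2.063
2 3 7.026 -0.237
3 3 -2.859 1.685
4 3 6.196 -0.209
5 3 -2.255 1.486
6 -1 -5.453 -0.118
7 -1 2.861 -1.399
8 -1 -4.360 0.296
9 -1 2.595 -1.001
10 -1 -3.711 0.348
11 -1 2.210 -0.823
12 -3 -8.737 0.306
13 -3 4.116 -2.093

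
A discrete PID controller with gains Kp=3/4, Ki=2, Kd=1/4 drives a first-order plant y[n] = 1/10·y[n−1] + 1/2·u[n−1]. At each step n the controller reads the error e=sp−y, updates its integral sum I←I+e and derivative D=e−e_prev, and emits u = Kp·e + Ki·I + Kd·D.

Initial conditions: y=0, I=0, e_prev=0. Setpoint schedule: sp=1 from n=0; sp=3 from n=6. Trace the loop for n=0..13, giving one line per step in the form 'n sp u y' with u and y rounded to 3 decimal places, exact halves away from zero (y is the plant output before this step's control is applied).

0 1 3.000 0.000
1 1 0.250 1.500
2 1 3.300 0.275
3 1 0.236 1.678
4 1 3.407 0.286
5 1 0.149 1.732
6 3 9.499 0.248
7 3 0.553 4.775
8 3 10.198 0.754
9 3 0.424 5.174
10 3 10.515 0.729
11 3 0.142 5.331
12 3 10.811 0.604
13 3 -0.164 5.466

(exact arithmetic carried between steps; '≈' marks a value shown rounded to 6 d.p. or computed from one; I and e_prev carry over from the previous line; the table rounds u and y to 3 d.p., halves away from zero)
n=0: y=0, sp=1, e=sp−y=1; I=1, D=e−e_prev=1; u=3/4·1+2·1+1/4·1=3; next y=1/10·0+1/2·3=1.5
n=1: y=1.5, sp=1, e=sp−y=-0.5; I=0.5, D=e−e_prev=-1.5; u=3/4·(-0.5)+2·0.5+1/4·(-1.5)=0.25; next y=1/10·1.5+1/2·0.25=0.275
n=2: y=0.275, sp=1, e=sp−y=0.725; I=1.225, D=e−e_prev=1.225; u=3/4·0.725+2·1.225+1/4·1.225=3.3; next y=1/10·0.275+1/2·3.3=1.6775
n=3: y=1.6775, sp=1, e=sp−y=-0.6775; I=0.5475, D=e−e_prev=-1.4025; u=3/4·(-0.6775)+2·0.5475+1/4·(-1.4025)=0.23625; next y=1/10·1.6775+1/2·0.23625=0.285875
n=4: y=0.285875, sp=1, e=sp−y=0.714125; I=1.261625, D=e−e_prev=1.391625; u=3/4·0.714125+2·1.261625+1/4·1.391625=3.40675; next y=1/10·0.285875+1/2·3.40675≈1.731963
n=5: y≈1.731963, sp=1, e=sp−y≈-0.731963; I≈0.529663, D=e−e_prev≈-1.446088; u=3/4·(-0.731963)+2·0.529663+1/4·(-1.446088)≈0.148831; next y=1/10·1.731963+1/2·0.148831≈0.247612
n=6: y≈0.247612, sp=3, e=sp−y≈2.752388; I≈3.282051, D=e−e_prev≈3.484351; u=3/4·2.752388+2·3.282051+1/4·3.484351≈9.49948; next y=1/10·0.247612+1/2·9.49948≈4.774501
n=7: y≈4.774501, sp=3, e=sp−y≈-1.774501; I≈1.507549, D=e−e_prev≈-4.526889; u=3/4·(-1.774501)+2·1.507549+1/4·(-4.526889)≈0.552501; next y=1/10·4.774501+1/2·0.552501≈0.753700
n=8: y≈0.753700, sp=3, e=sp−y≈2.246300; I≈3.753849, D=e−e_prev≈4.020801; u=3/4·2.246300+2·3.753849+1/4·4.020801≈10.197623; next y=1/10·0.753700+1/2·10.197623≈5.174181
n=9: y≈5.174181, sp=3, e=sp−y≈-2.174181; I≈1.579668, D=e−e_prev≈-4.420481; u=3/4·(-2.174181)+2·1.579668+1/4·(-4.420481)≈0.423579; next y=1/10·5.174181+1/2·0.423579≈0.729208
n=10: y≈0.729208, sp=3, e=sp−y≈2.270792; I≈3.850460, D=e−e_prev≈4.444974; u=3/4·2.270792+2·3.850460+1/4·4.444974≈10.515258; next y=1/10·0.729208+1/2·10.515258≈5.330550
n=11: y≈5.330550, sp=3, e=sp−y≈-2.330550; I≈1.519910, D=e−e_prev≈-4.601342; u=3/4·(-2.330550)+2·1.519910+1/4·(-4.601342)≈0.141573; next y=1/10·5.330550+1/2·0.141573≈0.603841
n=12: y≈0.603841, sp=3, e=sp−y≈2.396159; I≈3.916069, D=e−e_prev≈4.726708; u=3/4·2.396159+2·3.916069+1/4·4.726708≈10.810934; next y=1/10·0.603841+1/2·10.810934≈5.465851
n=13: y≈5.465851, sp=3, e=sp−y≈-2.465851; I≈1.450218, D=e−e_prev≈-4.862010; u=3/4·(-2.465851)+2·1.450218+1/4·(-4.862010)≈-0.164455; next y=1/10·5.465851+1/2·(-0.164455)≈0.464358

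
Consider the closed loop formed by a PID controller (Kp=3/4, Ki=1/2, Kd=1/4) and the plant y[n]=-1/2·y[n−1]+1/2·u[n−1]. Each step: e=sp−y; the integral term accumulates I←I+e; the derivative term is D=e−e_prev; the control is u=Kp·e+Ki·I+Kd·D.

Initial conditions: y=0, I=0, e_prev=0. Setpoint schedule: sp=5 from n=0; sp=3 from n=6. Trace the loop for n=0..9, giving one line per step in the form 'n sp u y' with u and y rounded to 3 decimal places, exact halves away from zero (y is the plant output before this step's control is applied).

(exact arithmetic carried between steps; '≈' marks a value shown rounded to 6 d.p. or computed from one; I and e_prev carry over from the previous line; the table rounds u and y to 3 d.p., halves away from zero)
n=0: y=0, sp=5, e=sp−y=5; I=5, D=e−e_prev=5; u=3/4·5+1/2·5+1/4·5=7.5; next y=-1/2·0+1/2·7.5=3.75
n=1: y=3.75, sp=5, e=sp−y=1.25; I=6.25, D=e−e_prev=-3.75; u=3/4·1.25+1/2·6.25+1/4·(-3.75)=3.125; next y=-1/2·3.75+1/2·3.125=-0.3125
n=2: y=-0.3125, sp=5, e=sp−y=5.3125; I=11.5625, D=e−e_prev=4.0625; u=3/4·5.3125+1/2·11.5625+1/4·4.0625=10.78125; next y=-1/2·(-0.3125)+1/2·10.78125=5.546875
n=3: y=5.546875, sp=5, e=sp−y=-0.546875; I=11.015625, D=e−e_prev=-5.859375; u=3/4·(-0.546875)+1/2·11.015625+1/4·(-5.859375)≈3.632813; next y=-1/2·5.546875+1/2·3.632813≈-0.957031
n=4: y≈-0.957031, sp=5, e=sp−y≈5.957031; I≈16.972656, D=e−e_prev≈6.503906; u=3/4·5.957031+1/2·16.972656+1/4·6.503906≈14.580078; next y=-1/2·(-0.957031)+1/2·14.580078≈7.768555
n=5: y≈7.768555, sp=5, e=sp−y≈-2.768555; I≈14.204102, D=e−e_prev≈-8.725586; u=3/4·(-2.768555)+1/2·14.204102+1/4·(-8.725586)≈2.844238; next y=-1/2·7.768555+1/2·2.844238≈-2.462158
n=6: y≈-2.462158, sp=3, e=sp−y≈5.462158; I≈19.666260, D=e−e_prev≈8.230713; u=3/4·5.462158+1/2·19.666260+1/4·8.230713≈15.987427; next y=-1/2·(-2.462158)+1/2·15.987427≈9.224792
n=7: y≈9.224792, sp=3, e=sp−y≈-6.224792; I≈13.441467, D=e−e_prev≈-11.686951; u=3/4·(-6.224792)+1/2·13.441467+1/4·(-11.686951)≈-0.869598; next y=-1/2·9.224792+1/2·(-0.869598)≈-5.047195
n=8: y≈-5.047195, sp=3, e=sp−y≈8.047195; I≈21.488663, D=e−e_prev≈14.271988; u=3/4·8.047195+1/2·21.488663+1/4·14.271988≈20.347725; next y=-1/2·(-5.047195)+1/2·20.347725≈12.697460
n=9: y≈12.697460, sp=3, e=sp−y≈-9.697460; I≈11.791203, D=e−e_prev≈-17.744656; u=3/4·(-9.697460)+1/2·11.791203+1/4·(-17.744656)≈-5.813658; next y=-1/2·12.697460+1/2·(-5.813658)≈-9.255559

0 5 7.500 0.000
1 5 3.125 3.750
2 5 10.781 -0.313
3 5 3.633 5.547
4 5 14.580 -0.957
5 5 2.844 7.769
6 3 15.987 -2.462
7 3 -0.870 9.225
8 3 20.348 -5.047
9 3 -5.814 12.697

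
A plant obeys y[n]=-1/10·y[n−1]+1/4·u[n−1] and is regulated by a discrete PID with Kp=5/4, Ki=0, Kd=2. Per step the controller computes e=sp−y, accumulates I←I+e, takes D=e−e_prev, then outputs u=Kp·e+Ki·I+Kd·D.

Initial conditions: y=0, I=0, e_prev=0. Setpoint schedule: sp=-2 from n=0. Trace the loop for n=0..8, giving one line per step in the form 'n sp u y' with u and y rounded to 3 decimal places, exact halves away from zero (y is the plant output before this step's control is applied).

0 -2 -6.500 0.000
1 -2 2.781 -1.625
2 -2 -8.538 0.858
3 -2 6.431 -2.220
4 -2 -12.888 1.830
5 -2 12.226 -3.405
6 -2 -20.350 3.397
7 -2 21.932 -5.427
8 -2 -32.938 6.026

(exact arithmetic carried between steps; '≈' marks a value shown rounded to 6 d.p. or computed from one; I and e_prev carry over from the previous line; the table rounds u and y to 3 d.p., halves away from zero)
n=0: y=0, sp=-2, e=sp−y=-2; I=-2, D=e−e_prev=-2; u=5/4·(-2)+0·(-2)+2·(-2)=-6.5; next y=-1/10·0+1/4·(-6.5)=-1.625
n=1: y=-1.625, sp=-2, e=sp−y=-0.375; I=-2.375, D=e−e_prev=1.625; u=5/4·(-0.375)+0·(-2.375)+2·1.625=2.78125; next y=-1/10·(-1.625)+1/4·2.78125≈0.857813
n=2: y≈0.857813, sp=-2, e=sp−y≈-2.857813; I≈-5.232813, D=e−e_prev≈-2.482813; u=5/4·(-2.857813)+0·(-5.232813)+2·(-2.482813)≈-8.537891; next y=-1/10·0.857813+1/4·(-8.537891)≈-2.220254
n=3: y≈-2.220254, sp=-2, e=sp−y≈0.220254; I≈-5.012559, D=e−e_prev≈3.078066; u=5/4·0.220254+0·(-5.012559)+2·3.078066≈6.431450; next y=-1/10·(-2.220254)+1/4·6.431450≈1.829888
n=4: y≈1.829888, sp=-2, e=sp−y≈-3.829888; I≈-8.842447, D=e−e_prev≈-4.050142; u=5/4·(-3.829888)+0·(-8.842447)+2·(-4.050142)≈-12.887644; next y=-1/10·1.829888+1/4·(-12.887644)≈-3.404900
n=5: y≈-3.404900, sp=-2, e=sp−y≈1.404900; I≈-7.437547, D=e−e_prev≈5.234788; u=5/4·1.404900+0·(-7.437547)+2·5.234788≈12.225700; next y=-1/10·(-3.404900)+1/4·12.225700≈3.396915
n=6: y≈3.396915, sp=-2, e=sp−y≈-5.396915; I≈-12.834462, D=e−e_prev≈-6.801815; u=5/4·(-5.396915)+0·(-12.834462)+2·(-6.801815)≈-20.349773; next y=-1/10·3.396915+1/4·(-20.349773)≈-5.427135
n=7: y≈-5.427135, sp=-2, e=sp−y≈3.427135; I≈-9.407327, D=e−e_prev≈8.824050; u=5/4·3.427135+0·(-9.407327)+2·8.824050≈21.932018; next y=-1/10·(-5.427135)+1/4·21.932018≈6.025718
n=8: y≈6.025718, sp=-2, e=sp−y≈-8.025718; I≈-17.433045, D=e−e_prev≈-11.452853; u=5/4·(-8.025718)+0·(-17.433045)+2·(-11.452853)≈-32.937853; next y=-1/10·6.025718+1/4·(-32.937853)≈-8.837035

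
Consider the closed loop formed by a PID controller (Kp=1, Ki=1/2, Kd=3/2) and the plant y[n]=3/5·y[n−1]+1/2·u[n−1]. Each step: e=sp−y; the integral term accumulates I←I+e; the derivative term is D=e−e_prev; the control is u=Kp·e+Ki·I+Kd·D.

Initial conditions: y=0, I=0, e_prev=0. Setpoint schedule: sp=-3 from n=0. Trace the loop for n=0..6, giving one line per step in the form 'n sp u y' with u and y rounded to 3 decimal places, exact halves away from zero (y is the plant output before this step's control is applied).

(exact arithmetic carried between steps; '≈' marks a value shown rounded to 6 d.p. or computed from one; I and e_prev carry over from the previous line; the table rounds u and y to 3 d.p., halves away from zero)
n=0: y=0, sp=-3, e=sp−y=-3; I=-3, D=e−e_prev=-3; u=1·(-3)+1/2·(-3)+3/2·(-3)=-9; next y=3/5·0+1/2·(-9)=-4.5
n=1: y=-4.5, sp=-3, e=sp−y=1.5; I=-1.5, D=e−e_prev=4.5; u=1·1.5+1/2·(-1.5)+3/2·4.5=7.5; next y=3/5·(-4.5)+1/2·7.5=1.05
n=2: y=1.05, sp=-3, e=sp−y=-4.05; I=-5.55, D=e−e_prev=-5.55; u=1·(-4.05)+1/2·(-5.55)+3/2·(-5.55)=-15.15; next y=3/5·1.05+1/2·(-15.15)=-6.945
n=3: y=-6.945, sp=-3, e=sp−y=3.945; I=-1.605, D=e−e_prev=7.995; u=1·3.945+1/2·(-1.605)+3/2·7.995=15.135; next y=3/5·(-6.945)+1/2·15.135=3.4005
n=4: y=3.4005, sp=-3, e=sp−y=-6.4005; I=-8.0055, D=e−e_prev=-10.3455; u=1·(-6.4005)+1/2·(-8.0055)+3/2·(-10.3455)=-25.9215; next y=3/5·3.4005+1/2·(-25.9215)=-10.92045
n=5: y=-10.92045, sp=-3, e=sp−y=7.92045; I=-0.08505, D=e−e_prev=14.32095; u=1·7.92045+1/2·(-0.08505)+3/2·14.32095=29.35935; next y=3/5·(-10.92045)+1/2·29.35935=8.127405
n=6: y=8.127405, sp=-3, e=sp−y=-11.127405; I=-11.212455, D=e−e_prev=-19.047855; u=1·(-11.127405)+1/2·(-11.212455)+3/2·(-19.047855)=-45.305415; next y=3/5·8.127405+1/2·(-45.305415)≈-17.776265

0 -3 -9.000 0.000
1 -3 7.500 -4.500
2 -3 -15.150 1.050
3 -3 15.135 -6.945
4 -3 -25.922 3.401
5 -3 29.359 -10.920
6 -3 -45.305 8.127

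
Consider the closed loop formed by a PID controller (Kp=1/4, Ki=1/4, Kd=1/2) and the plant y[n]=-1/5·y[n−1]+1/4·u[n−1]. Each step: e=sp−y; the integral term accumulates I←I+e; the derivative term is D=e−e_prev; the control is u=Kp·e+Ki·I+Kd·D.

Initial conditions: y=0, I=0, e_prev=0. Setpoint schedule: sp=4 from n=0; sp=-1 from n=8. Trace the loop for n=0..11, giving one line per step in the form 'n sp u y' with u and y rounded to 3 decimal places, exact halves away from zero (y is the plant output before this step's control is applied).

0 4 4.000 0.000
1 4 2.000 1.000
2 4 3.950 0.300
3 4 3.898 0.928
4 4 5.118 0.789
5 4 5.519 1.122
6 4 6.371 1.155
7 4 6.893 1.362
8 -1 2.566 1.451
9 -1 5.598 0.351
10 -1 3.732 1.329
11 -1 4.301 0.667

(exact arithmetic carried between steps; '≈' marks a value shown rounded to 6 d.p. or computed from one; I and e_prev carry over from the previous line; the table rounds u and y to 3 d.p., halves away from zero)
n=0: y=0, sp=4, e=sp−y=4; I=4, D=e−e_prev=4; u=1/4·4+1/4·4+1/2·4=4; next y=-1/5·0+1/4·4=1
n=1: y=1, sp=4, e=sp−y=3; I=7, D=e−e_prev=-1; u=1/4·3+1/4·7+1/2·(-1)=2; next y=-1/5·1+1/4·2=0.3
n=2: y=0.3, sp=4, e=sp−y=3.7; I=10.7, D=e−e_prev=0.7; u=1/4·3.7+1/4·10.7+1/2·0.7=3.95; next y=-1/5·0.3+1/4·3.95=0.9275
n=3: y=0.9275, sp=4, e=sp−y=3.0725; I=13.7725, D=e−e_prev=-0.6275; u=1/4·3.0725+1/4·13.7725+1/2·(-0.6275)=3.8975; next y=-1/5·0.9275+1/4·3.8975=0.788875
n=4: y=0.788875, sp=4, e=sp−y=3.211125; I=16.983625, D=e−e_prev=0.138625; u=1/4·3.211125+1/4·16.983625+1/2·0.138625=5.118; next y=-1/5·0.788875+1/4·5.118=1.121725
n=5: y=1.121725, sp=4, e=sp−y=2.878275; I=19.8619, D=e−e_prev=-0.33285; u=1/4·2.878275+1/4·19.8619+1/2·(-0.33285)≈5.518619; next y=-1/5·1.121725+1/4·5.518619≈1.155310
n=6: y≈1.155310, sp=4, e=sp−y≈2.844690; I≈22.706590, D=e−e_prev≈-0.033585; u=1/4·2.844690+1/4·22.706590+1/2·(-0.033585)≈6.371028; next y=-1/5·1.155310+1/4·6.371028≈1.361695
n=7: y≈1.361695, sp=4, e=sp−y≈2.638305; I≈25.344895, D=e−e_prev≈-0.206385; u=1/4·2.638305+1/4·25.344895+1/2·(-0.206385)≈6.892607; next y=-1/5·1.361695+1/4·6.892607≈1.450813
n=8: y≈1.450813, sp=-1, e=sp−y≈-2.450813; I≈22.894082, D=e−e_prev≈-5.089118; u=1/4·(-2.450813)+1/4·22.894082+1/2·(-5.089118)≈2.566258; next y=-1/5·1.450813+1/4·2.566258≈0.351402
n=9: y≈0.351402, sp=-1, e=sp−y≈-1.351402; I≈21.542680, D=e−e_prev≈1.099411; u=1/4·(-1.351402)+1/4·21.542680+1/2·1.099411≈5.597525; next y=-1/5·0.351402+1/4·5.597525≈1.329101
n=10: y≈1.329101, sp=-1, e=sp−y≈-2.329101; I≈19.213580, D=e−e_prev≈-0.977699; u=1/4·(-2.329101)+1/4·19.213580+1/2·(-0.977699)≈3.732270; next y=-1/5·1.329101+1/4·3.732270≈0.667247
n=11: y≈0.667247, sp=-1, e=sp−y≈-1.667247; I≈17.546332, D=e−e_prev≈0.661853; u=1/4·(-1.667247)+1/4·17.546332+1/2·0.661853≈4.300698; next y=-1/5·0.667247+1/4·4.300698≈0.941725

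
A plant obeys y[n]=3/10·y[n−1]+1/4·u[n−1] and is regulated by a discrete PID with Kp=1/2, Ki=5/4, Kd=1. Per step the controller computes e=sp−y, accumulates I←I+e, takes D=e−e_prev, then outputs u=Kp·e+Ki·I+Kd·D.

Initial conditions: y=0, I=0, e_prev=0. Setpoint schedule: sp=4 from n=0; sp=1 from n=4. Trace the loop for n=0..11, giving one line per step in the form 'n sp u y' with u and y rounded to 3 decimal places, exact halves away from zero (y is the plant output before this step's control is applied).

(exact arithmetic carried between steps; '≈' marks a value shown rounded to 6 d.p. or computed from one; I and e_prev carry over from the previous line; the table rounds u and y to 3 d.p., halves away from zero)
n=0: y=0, sp=4, e=sp−y=4; I=4, D=e−e_prev=4; u=1/2·4+5/4·4+1·4=11; next y=3/10·0+1/4·11=2.75
n=1: y=2.75, sp=4, e=sp−y=1.25; I=5.25, D=e−e_prev=-2.75; u=1/2·1.25+5/4·5.25+1·(-2.75)=4.4375; next y=3/10·2.75+1/4·4.4375=1.934375
n=2: y=1.934375, sp=4, e=sp−y=2.065625; I=7.315625, D=e−e_prev=0.815625; u=1/2·2.065625+5/4·7.315625+1·0.815625≈10.992969; next y=3/10·1.934375+1/4·10.992969≈3.328555
n=3: y≈3.328555, sp=4, e=sp−y≈0.671445; I≈7.987070, D=e−e_prev≈-1.394180; u=1/2·0.671445+5/4·7.987070+1·(-1.394180)≈8.925381; next y=3/10·3.328555+1/4·8.925381≈3.229912
n=4: y≈3.229912, sp=1, e=sp−y≈-2.229912; I≈5.757159, D=e−e_prev≈-2.901357; u=1/2·(-2.229912)+5/4·5.757159+1·(-2.901357)≈3.180136; next y=3/10·3.229912+1/4·3.180136≈1.764007
n=5: y≈1.764007, sp=1, e=sp−y≈-0.764007; I≈4.993151, D=e−e_prev≈1.465904; u=1/2·(-0.764007)+5/4·4.993151+1·1.465904≈7.325340; next y=3/10·1.764007+1/4·7.325340≈2.360537
n=6: y≈2.360537, sp=1, e=sp−y≈-1.360537; I≈3.632614, D=e−e_prev≈-0.596530; u=1/2·(-1.360537)+5/4·3.632614+1·(-0.596530)≈3.263969; next y=3/10·2.360537+1/4·3.263969≈1.524153
n=7: y≈1.524153, sp=1, e=sp−y≈-0.524153; I≈3.108461, D=e−e_prev≈0.836384; u=1/2·(-0.524153)+5/4·3.108461+1·0.836384≈4.459883; next y=3/10·1.524153+1/4·4.459883≈1.572217
n=8: y≈1.572217, sp=1, e=sp−y≈-0.572217; I≈2.536244, D=e−e_prev≈-0.048063; u=1/2·(-0.572217)+5/4·2.536244+1·(-0.048063)≈2.836133; next y=3/10·1.572217+1/4·2.836133≈1.180698
n=9: y≈1.180698, sp=1, e=sp−y≈-0.180698; I≈2.355546, D=e−e_prev≈0.391518; u=1/2·(-0.180698)+5/4·2.355546+1·0.391518≈3.245601; next y=3/10·1.180698+1/4·3.245601≈1.165610
n=10: y≈1.165610, sp=1, e=sp−y≈-0.165610; I≈2.189936, D=e−e_prev≈0.015089; u=1/2·(-0.165610)+5/4·2.189936+1·0.015089≈2.669703; next y=3/10·1.165610+1/4·2.669703≈1.017109
n=11: y≈1.017109, sp=1, e=sp−y≈-0.017109; I≈2.172827, D=e−e_prev≈0.148501; u=1/2·(-0.017109)+5/4·2.172827+1·0.148501≈2.855980; next y=3/10·1.017109+1/4·2.855980≈1.019128

0 4 11.000 0.000
1 4 4.438 2.750
2 4 10.993 1.934
3 4 8.925 3.329
4 1 3.180 3.230
5 1 7.325 1.764
6 1 3.264 2.361
7 1 4.460 1.524
8 1 2.836 1.572
9 1 3.246 1.181
10 1 2.670 1.166
11 1 2.856 1.017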